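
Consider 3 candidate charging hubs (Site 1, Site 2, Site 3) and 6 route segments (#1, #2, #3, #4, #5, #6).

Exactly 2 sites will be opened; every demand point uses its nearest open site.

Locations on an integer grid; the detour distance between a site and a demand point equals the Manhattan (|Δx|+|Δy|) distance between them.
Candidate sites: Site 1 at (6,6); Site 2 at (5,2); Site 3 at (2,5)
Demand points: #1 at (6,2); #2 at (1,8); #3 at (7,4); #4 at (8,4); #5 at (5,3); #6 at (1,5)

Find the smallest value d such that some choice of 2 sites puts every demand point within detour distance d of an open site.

Open {Site 1, Site 3}.
  Farthest demand point is #1 at detour distance 4 (to Site 1); all others are ≤ 4.
With {Site 2, Site 3} the worst case is 5.
With {Site 1, Site 2} the worst case is 7.
No size-2 selection achieves below 4.

4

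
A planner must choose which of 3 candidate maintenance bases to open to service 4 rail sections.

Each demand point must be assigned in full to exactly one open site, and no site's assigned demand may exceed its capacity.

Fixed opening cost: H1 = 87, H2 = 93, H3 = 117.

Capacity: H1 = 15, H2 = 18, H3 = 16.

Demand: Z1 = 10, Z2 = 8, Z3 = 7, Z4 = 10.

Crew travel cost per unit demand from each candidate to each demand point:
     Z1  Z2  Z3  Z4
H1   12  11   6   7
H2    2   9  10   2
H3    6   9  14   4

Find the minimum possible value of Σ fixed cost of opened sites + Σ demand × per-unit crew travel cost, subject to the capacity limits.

471

Open {H1, H2, H3}; cheapest assignment that respects the capacities:
  H1 (cap 15, load 7): Z3 — cost 7×6 = 42
  H2 (cap 18, load 18): Z1, Z2 — cost 10×2 + 8×9 = 92
  H3 (cap 16, load 10): Z4 — cost 10×4 = 40
  Shipping 174, fixed 297 → total 471.
  Any other capacity-feasible assignment to {H1, H2, H3} ships for at least 174.
Total demand is 35 and no other set of sites has combined capacity ≥ 35, so {H1, H2, H3} is the only feasible choice of open sites. Minimum: 471.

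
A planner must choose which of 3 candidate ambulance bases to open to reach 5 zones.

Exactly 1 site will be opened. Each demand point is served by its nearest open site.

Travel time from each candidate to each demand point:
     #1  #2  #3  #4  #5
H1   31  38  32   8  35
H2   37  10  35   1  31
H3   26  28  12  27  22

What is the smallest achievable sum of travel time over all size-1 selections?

Open {H2}.
  #1→H2 37, #2→H2 10, #3→H2 35, #4→H2 1, #5→H2 31  ⇒ total 114.
Compare {H3}: total 115.
Compare {H1}: total 144.

114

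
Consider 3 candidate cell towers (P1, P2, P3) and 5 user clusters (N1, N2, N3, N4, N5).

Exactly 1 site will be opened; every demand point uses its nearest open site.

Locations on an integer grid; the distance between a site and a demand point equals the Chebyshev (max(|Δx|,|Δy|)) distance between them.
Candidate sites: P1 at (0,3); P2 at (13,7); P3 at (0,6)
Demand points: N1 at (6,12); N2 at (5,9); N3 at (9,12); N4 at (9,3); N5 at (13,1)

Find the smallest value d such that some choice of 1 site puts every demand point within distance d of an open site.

8

Open {P2}.
  Farthest demand point is N2 at distance 8 (to P2); all others are ≤ 8.
With {P1} the worst case is 13.
With {P3} the worst case is 13.
No size-1 selection achieves below 8.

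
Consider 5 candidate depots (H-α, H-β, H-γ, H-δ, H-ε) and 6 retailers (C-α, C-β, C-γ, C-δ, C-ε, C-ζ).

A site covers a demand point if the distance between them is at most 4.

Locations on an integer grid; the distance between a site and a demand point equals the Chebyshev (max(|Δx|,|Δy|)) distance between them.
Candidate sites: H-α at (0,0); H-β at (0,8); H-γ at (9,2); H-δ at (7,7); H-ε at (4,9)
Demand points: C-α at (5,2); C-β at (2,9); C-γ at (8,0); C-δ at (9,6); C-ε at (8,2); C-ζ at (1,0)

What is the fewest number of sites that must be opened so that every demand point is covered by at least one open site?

Coverage sets (demand points within 4 of each site):
  H-α: {C-ζ}
  H-β: {C-β}
  H-γ: {C-α, C-γ, C-δ, C-ε}
  H-δ: {C-δ}
  H-ε: {C-β}
No 2 sites suffice: every size-2 union leaves at least one demand point uncovered.
But {H-α, H-β, H-γ} covers everything, so the minimum is 3.

3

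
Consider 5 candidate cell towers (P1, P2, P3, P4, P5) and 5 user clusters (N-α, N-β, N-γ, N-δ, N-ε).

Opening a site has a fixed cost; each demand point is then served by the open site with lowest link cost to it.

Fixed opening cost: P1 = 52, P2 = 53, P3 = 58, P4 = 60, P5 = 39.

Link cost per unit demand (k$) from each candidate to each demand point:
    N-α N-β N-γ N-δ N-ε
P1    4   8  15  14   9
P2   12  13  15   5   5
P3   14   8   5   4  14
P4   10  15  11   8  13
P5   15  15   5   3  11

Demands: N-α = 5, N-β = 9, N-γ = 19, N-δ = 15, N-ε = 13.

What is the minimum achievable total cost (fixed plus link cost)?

440

Open {P1, P5}: assign each demand point to its cheapest open site.
  N-α→P1 5×4=20, N-β→P1 9×8=72, N-γ→P5 19×5=95, N-δ→P5 15×3=45, N-ε→P1 13×9=117
  link cost 349, fixed 91 → total 440.
Compare {P1, P2, P5}: link cost 297 + fixed 144 = 441.
Compare {P2, P3}: link cost 352 + fixed 111 = 463.
Compare {P1, P3}: link cost 364 + fixed 110 = 474.
All other subsets cost ≥ 441. Minimum total cost: 440.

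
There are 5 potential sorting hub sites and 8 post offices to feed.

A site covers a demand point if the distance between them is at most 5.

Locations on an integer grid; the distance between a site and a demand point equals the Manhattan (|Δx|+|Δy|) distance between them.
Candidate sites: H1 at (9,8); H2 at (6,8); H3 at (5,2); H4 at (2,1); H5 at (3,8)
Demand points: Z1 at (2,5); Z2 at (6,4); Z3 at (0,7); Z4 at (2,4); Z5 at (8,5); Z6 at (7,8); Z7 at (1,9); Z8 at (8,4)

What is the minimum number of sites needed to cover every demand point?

Coverage sets (demand points within 5 of each site):
  H1: {Z5, Z6, Z8}
  H2: {Z2, Z5, Z6}
  H3: {Z2, Z4, Z8}
  H4: {Z1, Z4}
  H5: {Z1, Z3, Z4, Z6, Z7}
No 2 sites suffice: every size-2 union leaves at least one demand point uncovered.
But {H1, H2, H5} covers everything, so the minimum is 3.

3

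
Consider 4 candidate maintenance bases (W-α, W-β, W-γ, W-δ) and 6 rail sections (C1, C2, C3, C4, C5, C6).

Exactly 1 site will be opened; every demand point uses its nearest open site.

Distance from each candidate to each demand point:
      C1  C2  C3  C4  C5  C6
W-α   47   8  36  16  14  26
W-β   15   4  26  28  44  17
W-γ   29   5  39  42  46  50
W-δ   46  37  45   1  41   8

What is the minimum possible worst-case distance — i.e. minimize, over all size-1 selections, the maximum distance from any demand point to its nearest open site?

Open {W-β}.
  Farthest demand point is C5 at distance 44 (to W-β); all others are ≤ 44.
With {W-δ} the worst case is 46.
With {W-α} the worst case is 47.
No size-1 selection achieves below 44.

44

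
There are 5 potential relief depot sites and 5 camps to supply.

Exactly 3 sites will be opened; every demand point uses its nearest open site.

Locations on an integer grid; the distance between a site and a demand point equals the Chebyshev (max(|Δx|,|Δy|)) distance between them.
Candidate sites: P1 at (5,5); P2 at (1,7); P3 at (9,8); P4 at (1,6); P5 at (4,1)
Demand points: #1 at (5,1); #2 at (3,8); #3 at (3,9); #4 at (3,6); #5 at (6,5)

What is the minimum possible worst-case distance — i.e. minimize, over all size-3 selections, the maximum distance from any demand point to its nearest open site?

2

Open {P1, P2, P5}.
  Farthest demand point is #2 at distance 2 (to P2); all others are ≤ 2.
With {P1, P4, P5} the worst case is 3.
With {P2, P3, P5} the worst case is 3.
No size-3 selection achieves below 2.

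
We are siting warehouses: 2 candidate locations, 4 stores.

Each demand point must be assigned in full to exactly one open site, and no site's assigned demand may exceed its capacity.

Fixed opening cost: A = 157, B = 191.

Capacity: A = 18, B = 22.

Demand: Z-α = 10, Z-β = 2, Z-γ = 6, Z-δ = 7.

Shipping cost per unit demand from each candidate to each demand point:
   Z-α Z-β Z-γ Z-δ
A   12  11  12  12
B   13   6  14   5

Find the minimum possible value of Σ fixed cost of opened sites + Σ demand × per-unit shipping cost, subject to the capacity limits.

587

Open {A, B}; cheapest assignment that respects the capacities:
  A (cap 18, load 16): Z-α, Z-γ — cost 10×12 + 6×12 = 192
  B (cap 22, load 9): Z-β, Z-δ — cost 2×6 + 7×5 = 47
  Shipping 239, fixed 348 → total 587.
  Any other capacity-feasible assignment to {A, B} ships for at least 239.
Total demand is 25 and no other set of sites has combined capacity ≥ 25, so {A, B} is the only feasible choice of open sites. Minimum: 587.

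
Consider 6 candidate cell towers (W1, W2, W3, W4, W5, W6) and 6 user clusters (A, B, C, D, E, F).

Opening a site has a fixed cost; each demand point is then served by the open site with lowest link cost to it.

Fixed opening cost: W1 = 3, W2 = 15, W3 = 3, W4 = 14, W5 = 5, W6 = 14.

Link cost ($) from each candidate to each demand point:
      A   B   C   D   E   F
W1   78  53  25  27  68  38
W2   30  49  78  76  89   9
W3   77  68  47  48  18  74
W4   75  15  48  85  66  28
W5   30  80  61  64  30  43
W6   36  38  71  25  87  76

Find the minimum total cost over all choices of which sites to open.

159

Open {W1, W2, W3, W4}: assign each demand point to its cheapest open site.
  A→W2 30, B→W4 15, C→W1 25, D→W1 27, E→W3 18, F→W2 9
  link cost 124, fixed 35 → total 159.
Compare {W1, W2, W3, W4, W5}: link cost 124 + fixed 40 = 164.
Compare {W1, W3, W4, W5}: link cost 143 + fixed 25 = 168.
Compare {W1, W2, W3, W4, W6}: link cost 122 + fixed 49 = 171.
All other subsets cost ≥ 164. Minimum total cost: 159.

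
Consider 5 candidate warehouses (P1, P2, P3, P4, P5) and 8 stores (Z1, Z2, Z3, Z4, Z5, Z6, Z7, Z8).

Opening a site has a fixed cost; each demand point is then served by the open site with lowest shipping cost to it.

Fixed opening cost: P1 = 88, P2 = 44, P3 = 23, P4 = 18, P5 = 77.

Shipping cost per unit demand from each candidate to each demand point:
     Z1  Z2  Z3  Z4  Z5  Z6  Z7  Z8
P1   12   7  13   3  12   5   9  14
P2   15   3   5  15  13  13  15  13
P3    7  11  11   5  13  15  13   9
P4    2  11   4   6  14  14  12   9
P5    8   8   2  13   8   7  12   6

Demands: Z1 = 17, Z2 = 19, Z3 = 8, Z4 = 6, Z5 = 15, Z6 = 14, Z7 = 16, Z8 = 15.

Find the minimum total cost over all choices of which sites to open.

Open {P1, P2, P4, P5}: assign each demand point to its cheapest open site.
  Z1→P4 17×2=34, Z2→P2 19×3=57, Z3→P5 8×2=16, Z4→P1 6×3=18, Z5→P5 15×8=120, Z6→P1 14×5=70, Z7→P1 16×9=144, Z8→P5 15×6=90
  shipping cost 549, fixed 227 → total 776.
Compare {P2, P4, P5}: shipping cost 643 + fixed 139 = 782.
Compare {P2, P3, P4, P5}: shipping cost 637 + fixed 162 = 799.
Compare {P1, P2, P3, P4, P5}: shipping cost 549 + fixed 250 = 799.
All other subsets cost ≥ 782. Minimum total cost: 776.

776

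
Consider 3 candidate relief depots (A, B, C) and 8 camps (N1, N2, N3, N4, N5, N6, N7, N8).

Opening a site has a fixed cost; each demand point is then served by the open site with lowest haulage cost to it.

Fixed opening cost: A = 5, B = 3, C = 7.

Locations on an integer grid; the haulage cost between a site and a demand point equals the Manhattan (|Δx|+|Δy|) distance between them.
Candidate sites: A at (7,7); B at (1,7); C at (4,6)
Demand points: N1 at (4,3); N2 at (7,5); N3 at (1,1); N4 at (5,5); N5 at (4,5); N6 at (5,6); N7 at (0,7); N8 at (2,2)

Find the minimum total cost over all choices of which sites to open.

34

Open {B, C}: assign each demand point to its cheapest open site.
  N1→C 3, N2→C 4, N3→B 6, N4→C 2, N5→C 1, N6→C 1, N7→B 1, N8→B 6
  haulage cost 24, fixed 10 → total 34.
Compare {C}: haulage cost 30 + fixed 7 = 37.
Compare {A, B, C}: haulage cost 22 + fixed 15 = 37.
Compare {A, C}: haulage cost 28 + fixed 12 = 40.
All other subsets cost ≥ 37. Minimum total cost: 34.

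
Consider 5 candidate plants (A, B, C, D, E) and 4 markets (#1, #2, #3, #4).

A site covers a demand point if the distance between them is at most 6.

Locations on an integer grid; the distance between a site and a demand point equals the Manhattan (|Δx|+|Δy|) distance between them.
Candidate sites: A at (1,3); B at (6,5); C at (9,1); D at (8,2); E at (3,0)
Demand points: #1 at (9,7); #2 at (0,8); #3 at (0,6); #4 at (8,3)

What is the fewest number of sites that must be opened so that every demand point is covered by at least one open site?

2

Coverage sets (demand points within 6 of each site):
  A: {#2, #3}
  B: {#1, #4}
  C: {#1, #4}
  D: {#1, #4}
  E: {}
No single site covers all 4 demand points.
But {A, B} covers everything, so the minimum is 2.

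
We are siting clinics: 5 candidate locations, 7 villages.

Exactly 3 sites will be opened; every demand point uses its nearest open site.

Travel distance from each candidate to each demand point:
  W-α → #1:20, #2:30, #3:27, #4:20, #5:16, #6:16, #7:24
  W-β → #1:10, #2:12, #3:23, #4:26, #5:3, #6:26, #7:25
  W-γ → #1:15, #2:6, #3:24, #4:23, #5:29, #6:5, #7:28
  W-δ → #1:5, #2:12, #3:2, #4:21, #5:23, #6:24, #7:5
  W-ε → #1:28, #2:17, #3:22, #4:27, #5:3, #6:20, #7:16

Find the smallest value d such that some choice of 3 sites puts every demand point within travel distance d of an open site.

Open {W-α, W-β, W-δ}.
  Farthest demand point is #4 at travel distance 20 (to W-α); all others are ≤ 20.
With {W-α, W-γ, W-δ} the worst case is 20.
With {W-α, W-δ, W-ε} the worst case is 20.
No size-3 selection achieves below 20.

20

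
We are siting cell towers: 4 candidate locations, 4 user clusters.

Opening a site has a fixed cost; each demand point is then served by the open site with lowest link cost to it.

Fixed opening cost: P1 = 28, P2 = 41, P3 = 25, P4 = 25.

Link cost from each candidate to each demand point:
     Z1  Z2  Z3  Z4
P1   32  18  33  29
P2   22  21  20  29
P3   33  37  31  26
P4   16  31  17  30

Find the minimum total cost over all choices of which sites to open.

Open {P4}: assign each demand point to its cheapest open site.
  Z1→P4 16, Z2→P4 31, Z3→P4 17, Z4→P4 30
  link cost 94, fixed 25 → total 119.
Compare {P2}: link cost 92 + fixed 41 = 133.
Compare {P1, P4}: link cost 80 + fixed 53 = 133.
Compare {P1}: link cost 112 + fixed 28 = 140.
All other subsets cost ≥ 133. Minimum total cost: 119.

119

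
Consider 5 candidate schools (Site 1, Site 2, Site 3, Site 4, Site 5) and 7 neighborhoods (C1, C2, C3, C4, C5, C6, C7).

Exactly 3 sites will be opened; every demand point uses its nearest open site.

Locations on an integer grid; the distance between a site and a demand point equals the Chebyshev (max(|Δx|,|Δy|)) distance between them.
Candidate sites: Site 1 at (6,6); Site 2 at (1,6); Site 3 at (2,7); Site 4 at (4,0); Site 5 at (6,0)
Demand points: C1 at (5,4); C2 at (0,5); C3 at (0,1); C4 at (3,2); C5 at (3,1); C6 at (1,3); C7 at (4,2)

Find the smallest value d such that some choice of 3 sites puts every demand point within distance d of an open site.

4

Open {Site 1, Site 2, Site 4}.
  Farthest demand point is C3 at distance 4 (to Site 4); all others are ≤ 4.
With {Site 1, Site 3, Site 4} the worst case is 4.
With {Site 2, Site 3, Site 4} the worst case is 4.
No size-3 selection achieves below 4.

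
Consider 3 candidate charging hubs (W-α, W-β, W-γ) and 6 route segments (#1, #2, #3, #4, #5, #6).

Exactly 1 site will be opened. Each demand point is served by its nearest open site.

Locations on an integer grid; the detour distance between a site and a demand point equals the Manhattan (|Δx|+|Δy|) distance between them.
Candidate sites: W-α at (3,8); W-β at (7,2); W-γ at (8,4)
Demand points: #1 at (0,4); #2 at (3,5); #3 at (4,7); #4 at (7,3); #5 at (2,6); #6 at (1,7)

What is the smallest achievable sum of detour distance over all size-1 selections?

Open {W-α}.
  #1→W-α 7, #2→W-α 3, #3→W-α 2, #4→W-α 9, #5→W-α 3, #6→W-α 3  ⇒ total 27.
Compare {W-γ}: total 41.
Compare {W-β}: total 45.

27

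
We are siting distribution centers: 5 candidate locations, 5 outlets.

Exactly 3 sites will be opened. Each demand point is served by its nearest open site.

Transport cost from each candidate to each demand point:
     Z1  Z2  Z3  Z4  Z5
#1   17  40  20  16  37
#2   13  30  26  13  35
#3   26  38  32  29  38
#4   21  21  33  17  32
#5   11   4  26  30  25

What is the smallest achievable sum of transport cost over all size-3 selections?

73

Open {#1, #2, #5}.
  Z1→#5 11, Z2→#5 4, Z3→#1 20, Z4→#2 13, Z5→#5 25  ⇒ total 73.
Compare {#1, #3, #5}: total 76.
Compare {#1, #4, #5}: total 76.
No size-3 selection does better; minimum is 73.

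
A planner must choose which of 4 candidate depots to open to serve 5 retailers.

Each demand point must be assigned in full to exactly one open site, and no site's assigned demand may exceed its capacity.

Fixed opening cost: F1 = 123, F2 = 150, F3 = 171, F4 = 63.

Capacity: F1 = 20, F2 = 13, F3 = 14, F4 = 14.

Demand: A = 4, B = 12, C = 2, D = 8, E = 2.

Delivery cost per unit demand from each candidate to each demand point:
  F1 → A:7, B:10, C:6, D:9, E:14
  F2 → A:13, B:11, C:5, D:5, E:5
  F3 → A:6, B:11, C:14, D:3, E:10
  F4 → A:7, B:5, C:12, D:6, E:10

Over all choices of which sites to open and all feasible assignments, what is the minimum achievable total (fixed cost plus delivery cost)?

378

Open {F1, F4}; cheapest assignment that respects the capacities:
  F1 (cap 20, load 14): A, C, D — cost 4×7 + 2×6 + 8×9 = 112
  F4 (cap 14, load 14): B, E — cost 12×5 + 2×10 = 80
  Shipping 192, fixed 186 → total 378.
  Any other capacity-feasible assignment to {F1, F4} ships for at least 192.
Compare {F3, F4}: its best feasible assignment gives total 386.
Compare {F1, F2}: its best feasible assignment gives total 481.
Every other set of open sites that can feasibly serve all demand totals ≥ 386 even under its best assignment. Minimum: 378.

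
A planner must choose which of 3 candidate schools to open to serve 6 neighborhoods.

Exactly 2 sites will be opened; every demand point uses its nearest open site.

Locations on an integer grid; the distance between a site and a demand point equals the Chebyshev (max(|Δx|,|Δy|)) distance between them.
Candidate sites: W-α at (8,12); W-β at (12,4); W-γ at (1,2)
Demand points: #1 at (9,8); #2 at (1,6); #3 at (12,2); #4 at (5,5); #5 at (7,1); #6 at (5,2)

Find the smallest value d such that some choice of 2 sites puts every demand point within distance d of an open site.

5

Open {W-β, W-γ}.
  Farthest demand point is #5 at distance 5 (to W-β); all others are ≤ 5.
With {W-α, W-β} the worst case is 7.
With {W-α, W-γ} the worst case is 10.
No size-2 selection achieves below 5.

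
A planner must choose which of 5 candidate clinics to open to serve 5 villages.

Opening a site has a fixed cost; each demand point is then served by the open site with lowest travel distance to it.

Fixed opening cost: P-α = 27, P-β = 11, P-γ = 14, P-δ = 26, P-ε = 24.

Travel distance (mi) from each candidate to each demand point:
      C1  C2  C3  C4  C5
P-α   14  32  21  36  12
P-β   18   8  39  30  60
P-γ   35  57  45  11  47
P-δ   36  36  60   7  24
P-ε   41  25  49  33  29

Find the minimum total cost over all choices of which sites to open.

Open {P-α, P-β, P-γ}: assign each demand point to its cheapest open site.
  C1→P-α 14, C2→P-β 8, C3→P-α 21, C4→P-γ 11, C5→P-α 12
  travel distance 66, fixed 52 → total 118.
Compare {P-α, P-β}: travel distance 85 + fixed 38 = 123.
Compare {P-α, P-β, P-δ}: travel distance 62 + fixed 64 = 126.
Compare {P-α, P-γ}: travel distance 90 + fixed 41 = 131.
All other subsets cost ≥ 123. Minimum total cost: 118.

118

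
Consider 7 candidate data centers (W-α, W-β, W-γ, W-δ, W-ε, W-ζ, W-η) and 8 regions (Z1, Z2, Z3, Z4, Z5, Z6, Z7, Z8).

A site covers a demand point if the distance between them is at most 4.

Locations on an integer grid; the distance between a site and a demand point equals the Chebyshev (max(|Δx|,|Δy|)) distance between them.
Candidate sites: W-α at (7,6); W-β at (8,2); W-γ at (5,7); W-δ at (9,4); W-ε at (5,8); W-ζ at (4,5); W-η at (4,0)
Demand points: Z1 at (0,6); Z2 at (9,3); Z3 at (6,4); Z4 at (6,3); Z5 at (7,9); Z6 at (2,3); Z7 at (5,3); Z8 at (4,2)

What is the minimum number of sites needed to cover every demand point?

Coverage sets (demand points within 4 of each site):
  W-α: {Z2, Z3, Z4, Z5, Z7, Z8}
  W-β: {Z2, Z3, Z4, Z7, Z8}
  W-γ: {Z2, Z3, Z4, Z5, Z6, Z7}
  W-δ: {Z2, Z3, Z4, Z7}
  W-ε: {Z3, Z5}
  W-ζ: {Z1, Z3, Z4, Z5, Z6, Z7, Z8}
  W-η: {Z3, Z4, Z6, Z7, Z8}
No single site covers all 8 demand points.
But {W-α, W-ζ} covers everything, so the minimum is 2.

2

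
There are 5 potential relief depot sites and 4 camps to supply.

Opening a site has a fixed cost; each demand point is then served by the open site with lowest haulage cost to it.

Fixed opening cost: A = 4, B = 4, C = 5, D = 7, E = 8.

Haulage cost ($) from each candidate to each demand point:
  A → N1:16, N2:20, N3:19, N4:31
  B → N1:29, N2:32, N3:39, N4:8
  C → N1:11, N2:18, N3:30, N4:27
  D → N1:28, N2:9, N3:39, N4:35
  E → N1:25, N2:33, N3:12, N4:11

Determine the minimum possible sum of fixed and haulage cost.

Open {C, D, E}: assign each demand point to its cheapest open site.
  N1→C 11, N2→D 9, N3→E 12, N4→E 11
  haulage cost 43, fixed 20 → total 63.
Compare {B, C, D, E}: haulage cost 40 + fixed 24 = 64.
Compare {C, E}: haulage cost 52 + fixed 13 = 65.
Compare {B, C, E}: haulage cost 49 + fixed 17 = 66.
All other subsets cost ≥ 64. Minimum total cost: 63.

63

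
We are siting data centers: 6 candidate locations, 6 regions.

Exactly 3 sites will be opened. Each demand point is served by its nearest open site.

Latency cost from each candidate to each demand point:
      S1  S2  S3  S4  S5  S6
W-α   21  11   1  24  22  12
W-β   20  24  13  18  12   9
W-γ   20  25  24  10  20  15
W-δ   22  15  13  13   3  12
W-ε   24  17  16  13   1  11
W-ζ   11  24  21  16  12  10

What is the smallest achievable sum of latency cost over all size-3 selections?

47

Open {W-α, W-ε, W-ζ}.
  S1→W-ζ 11, S2→W-α 11, S3→W-α 1, S4→W-ε 13, S5→W-ε 1, S6→W-ζ 10  ⇒ total 47.
Compare {W-α, W-δ, W-ζ}: total 49.
Compare {W-α, W-γ, W-ε}: total 54.
No size-3 selection does better; minimum is 47.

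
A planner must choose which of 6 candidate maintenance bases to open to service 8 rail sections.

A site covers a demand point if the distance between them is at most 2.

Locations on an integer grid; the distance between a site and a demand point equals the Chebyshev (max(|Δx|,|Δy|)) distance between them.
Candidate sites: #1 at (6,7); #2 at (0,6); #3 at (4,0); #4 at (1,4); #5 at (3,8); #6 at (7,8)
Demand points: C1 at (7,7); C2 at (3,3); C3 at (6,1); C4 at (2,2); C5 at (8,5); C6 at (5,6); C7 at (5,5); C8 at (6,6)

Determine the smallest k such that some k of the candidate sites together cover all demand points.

3

Coverage sets (demand points within 2 of each site):
  #1: {C1, C5, C6, C7, C8}
  #2: {}
  #3: {C3, C4}
  #4: {C2, C4}
  #5: {C6}
  #6: {C1, C6, C8}
No 2 sites suffice: every size-2 union leaves at least one demand point uncovered.
But {#1, #3, #4} covers everything, so the minimum is 3.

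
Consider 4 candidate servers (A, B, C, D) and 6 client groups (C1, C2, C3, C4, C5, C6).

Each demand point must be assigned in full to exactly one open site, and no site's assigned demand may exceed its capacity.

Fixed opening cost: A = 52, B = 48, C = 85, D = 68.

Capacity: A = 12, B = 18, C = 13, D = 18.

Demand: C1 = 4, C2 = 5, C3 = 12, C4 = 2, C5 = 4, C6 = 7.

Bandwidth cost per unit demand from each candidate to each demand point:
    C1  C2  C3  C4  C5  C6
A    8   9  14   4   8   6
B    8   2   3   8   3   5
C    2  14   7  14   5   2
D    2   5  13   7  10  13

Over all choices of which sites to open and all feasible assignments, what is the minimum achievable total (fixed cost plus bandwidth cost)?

293

Open {A, B, C}; cheapest assignment that respects the capacities:
  A (cap 12, load 6): C4, C5 — cost 2×4 + 4×8 = 40
  B (cap 18, load 17): C2, C3 — cost 5×2 + 12×3 = 46
  C (cap 13, load 11): C1, C6 — cost 4×2 + 7×2 = 22
  Shipping 108, fixed 185 → total 293.
  Any other capacity-feasible assignment to {A, B, C} ships for at least 108.
Compare {A, B, D}: its best feasible assignment gives total 299.
Compare {B, D}: its best feasible assignment gives total 302.
Every other set of open sites that can feasibly serve all demand totals ≥ 299 even under its best assignment. Minimum: 293.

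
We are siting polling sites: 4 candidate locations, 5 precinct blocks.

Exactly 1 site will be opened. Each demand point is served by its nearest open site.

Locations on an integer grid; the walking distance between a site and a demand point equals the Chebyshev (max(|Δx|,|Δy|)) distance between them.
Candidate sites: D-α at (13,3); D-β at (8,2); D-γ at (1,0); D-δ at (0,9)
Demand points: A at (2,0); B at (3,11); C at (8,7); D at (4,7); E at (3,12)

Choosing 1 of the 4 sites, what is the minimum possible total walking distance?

Open {D-δ}.
  A→D-δ 9, B→D-δ 3, C→D-δ 8, D→D-δ 4, E→D-δ 3  ⇒ total 27.
Compare {D-β}: total 35.
Compare {D-γ}: total 38.
No size-1 selection does better; minimum is 27.

27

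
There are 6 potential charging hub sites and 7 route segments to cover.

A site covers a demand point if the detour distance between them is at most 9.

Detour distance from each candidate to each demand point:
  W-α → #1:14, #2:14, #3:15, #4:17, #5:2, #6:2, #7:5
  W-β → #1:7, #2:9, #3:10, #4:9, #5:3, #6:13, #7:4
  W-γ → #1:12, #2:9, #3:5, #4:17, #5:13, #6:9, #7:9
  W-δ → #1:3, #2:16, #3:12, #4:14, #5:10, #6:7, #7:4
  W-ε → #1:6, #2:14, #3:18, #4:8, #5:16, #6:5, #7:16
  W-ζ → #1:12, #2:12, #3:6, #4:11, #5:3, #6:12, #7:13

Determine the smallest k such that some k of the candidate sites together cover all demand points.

Coverage sets (demand points within 9 of each site):
  W-α: {#5, #6, #7}
  W-β: {#1, #2, #4, #5, #7}
  W-γ: {#2, #3, #6, #7}
  W-δ: {#1, #6, #7}
  W-ε: {#1, #4, #6}
  W-ζ: {#3, #5}
No single site covers all 7 demand points.
But {W-β, W-γ} covers everything, so the minimum is 2.

2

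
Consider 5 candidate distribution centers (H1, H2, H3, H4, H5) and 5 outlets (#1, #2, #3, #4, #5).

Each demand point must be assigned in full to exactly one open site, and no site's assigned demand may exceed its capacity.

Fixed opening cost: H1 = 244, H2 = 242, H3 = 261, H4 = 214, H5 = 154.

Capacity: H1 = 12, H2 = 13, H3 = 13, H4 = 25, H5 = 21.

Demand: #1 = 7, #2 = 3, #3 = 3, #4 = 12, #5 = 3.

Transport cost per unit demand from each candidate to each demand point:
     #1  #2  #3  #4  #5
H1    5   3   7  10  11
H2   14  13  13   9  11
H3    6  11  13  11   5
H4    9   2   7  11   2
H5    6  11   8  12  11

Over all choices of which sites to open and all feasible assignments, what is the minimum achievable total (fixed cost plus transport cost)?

575

Open {H4, H5}; cheapest assignment that respects the capacities:
  H4 (cap 25, load 21): #2, #3, #4, #5 — cost 3×2 + 3×7 + 12×11 + 3×2 = 165
  H5 (cap 21, load 7): #1 — cost 7×6 = 42
  Shipping 207, fixed 368 → total 575.
  Any other capacity-feasible assignment to {H4, H5} ships for at least 207.
Compare {H2, H5}: its best feasible assignment gives total 636.
Compare {H1, H5}: its best feasible assignment gives total 643.
Every other set of open sites that can feasibly serve all demand totals ≥ 636 even under its best assignment. Minimum: 575.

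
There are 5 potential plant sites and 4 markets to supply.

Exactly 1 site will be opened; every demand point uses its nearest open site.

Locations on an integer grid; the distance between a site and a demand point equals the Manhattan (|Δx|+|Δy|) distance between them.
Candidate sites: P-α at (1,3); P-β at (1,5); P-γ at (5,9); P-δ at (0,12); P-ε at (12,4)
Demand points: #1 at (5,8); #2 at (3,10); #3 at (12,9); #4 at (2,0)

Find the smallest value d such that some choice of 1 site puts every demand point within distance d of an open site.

Open {P-γ}.
  Farthest demand point is #4 at distance 12 (to P-γ); all others are ≤ 12.
With {P-β} the worst case is 15.
With {P-δ} the worst case is 15.
No size-1 selection achieves below 12.

12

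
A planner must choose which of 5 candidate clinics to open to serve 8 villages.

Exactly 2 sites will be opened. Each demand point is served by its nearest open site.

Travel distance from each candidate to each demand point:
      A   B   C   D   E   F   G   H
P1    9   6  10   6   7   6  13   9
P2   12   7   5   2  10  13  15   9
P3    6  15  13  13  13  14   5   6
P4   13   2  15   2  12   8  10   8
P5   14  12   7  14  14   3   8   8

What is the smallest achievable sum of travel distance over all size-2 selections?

Open {P1, P3}.
  A→P3 6, B→P1 6, C→P1 10, D→P1 6, E→P1 7, F→P1 6, G→P3 5, H→P3 6  ⇒ total 52.
Compare {P1, P4}: total 54.
Compare {P1, P5}: total 54.
No size-2 selection does better; minimum is 52.

52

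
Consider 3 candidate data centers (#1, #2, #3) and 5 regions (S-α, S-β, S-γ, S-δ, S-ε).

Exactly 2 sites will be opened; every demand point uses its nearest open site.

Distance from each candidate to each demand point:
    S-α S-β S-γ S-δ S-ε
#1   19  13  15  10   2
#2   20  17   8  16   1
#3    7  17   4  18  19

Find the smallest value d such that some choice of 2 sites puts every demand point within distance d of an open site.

13

Open {#1, #3}.
  Farthest demand point is S-β at distance 13 (to #1); all others are ≤ 13.
With {#2, #3} the worst case is 17.
With {#1, #2} the worst case is 19.
No size-2 selection achieves below 13.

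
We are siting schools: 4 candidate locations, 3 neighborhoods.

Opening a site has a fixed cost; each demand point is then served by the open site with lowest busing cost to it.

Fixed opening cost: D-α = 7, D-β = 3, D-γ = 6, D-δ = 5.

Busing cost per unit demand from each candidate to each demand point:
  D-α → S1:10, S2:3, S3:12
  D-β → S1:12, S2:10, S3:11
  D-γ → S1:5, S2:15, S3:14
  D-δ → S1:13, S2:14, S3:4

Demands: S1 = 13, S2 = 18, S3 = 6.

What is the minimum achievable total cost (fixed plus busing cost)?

Open {D-α, D-γ, D-δ}: assign each demand point to its cheapest open site.
  S1→D-γ 13×5=65, S2→D-α 18×3=54, S3→D-δ 6×4=24
  busing cost 143, fixed 18 → total 161.
Compare {D-α, D-β, D-γ, D-δ}: busing cost 143 + fixed 21 = 164.
Compare {D-α, D-β, D-γ}: busing cost 185 + fixed 16 = 201.
Compare {D-α, D-γ}: busing cost 191 + fixed 13 = 204.
All other subsets cost ≥ 164. Minimum total cost: 161.

161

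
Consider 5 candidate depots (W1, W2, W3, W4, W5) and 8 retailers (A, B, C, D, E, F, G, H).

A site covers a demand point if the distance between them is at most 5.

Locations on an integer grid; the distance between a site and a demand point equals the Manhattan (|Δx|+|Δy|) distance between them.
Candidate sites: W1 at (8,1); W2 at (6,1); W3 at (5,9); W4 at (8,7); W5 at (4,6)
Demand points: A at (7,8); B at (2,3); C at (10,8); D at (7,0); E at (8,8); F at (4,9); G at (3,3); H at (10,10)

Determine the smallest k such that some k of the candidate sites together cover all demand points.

3

Coverage sets (demand points within 5 of each site):
  W1: {D}
  W2: {D, G}
  W3: {A, E, F}
  W4: {A, C, E, H}
  W5: {A, B, F, G}
No 2 sites suffice: every size-2 union leaves at least one demand point uncovered.
But {W1, W4, W5} covers everything, so the minimum is 3.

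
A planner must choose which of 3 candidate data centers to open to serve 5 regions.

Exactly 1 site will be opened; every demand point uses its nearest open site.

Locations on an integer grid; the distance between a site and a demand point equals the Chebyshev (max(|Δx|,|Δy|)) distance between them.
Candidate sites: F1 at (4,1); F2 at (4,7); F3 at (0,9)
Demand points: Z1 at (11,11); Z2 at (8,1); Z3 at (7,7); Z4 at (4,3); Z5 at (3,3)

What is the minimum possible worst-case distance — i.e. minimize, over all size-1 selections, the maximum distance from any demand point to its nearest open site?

Open {F2}.
  Farthest demand point is Z1 at distance 7 (to F2); all others are ≤ 7.
With {F1} the worst case is 10.
With {F3} the worst case is 11.
No size-1 selection achieves below 7.

7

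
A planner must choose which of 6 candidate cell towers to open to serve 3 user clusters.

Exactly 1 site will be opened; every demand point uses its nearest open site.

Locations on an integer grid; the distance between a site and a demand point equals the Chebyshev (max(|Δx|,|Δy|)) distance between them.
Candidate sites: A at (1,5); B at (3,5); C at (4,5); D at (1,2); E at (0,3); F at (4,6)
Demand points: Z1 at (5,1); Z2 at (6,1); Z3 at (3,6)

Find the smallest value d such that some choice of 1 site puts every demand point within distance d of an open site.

Open {B}.
  Farthest demand point is Z1 at distance 4 (to B); all others are ≤ 4.
With {C} the worst case is 4.
With {A} the worst case is 5.
No size-1 selection achieves below 4.

4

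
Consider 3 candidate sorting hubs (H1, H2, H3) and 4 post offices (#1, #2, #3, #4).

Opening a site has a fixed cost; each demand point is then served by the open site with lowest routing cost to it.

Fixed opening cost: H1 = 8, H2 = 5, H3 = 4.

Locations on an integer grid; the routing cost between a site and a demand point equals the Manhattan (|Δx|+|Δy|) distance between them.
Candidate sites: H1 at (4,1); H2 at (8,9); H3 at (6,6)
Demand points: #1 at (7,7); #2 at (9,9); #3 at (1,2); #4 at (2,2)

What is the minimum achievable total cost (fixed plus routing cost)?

24

Open {H1, H2}: assign each demand point to its cheapest open site.
  #1→H2 3, #2→H2 1, #3→H1 4, #4→H1 3
  routing cost 11, fixed 13 → total 24.
Compare {H1, H3}: routing cost 15 + fixed 12 = 27.
Compare {H1, H2, H3}: routing cost 10 + fixed 17 = 27.
Compare {H3}: routing cost 25 + fixed 4 = 29.
All other subsets cost ≥ 27. Minimum total cost: 24.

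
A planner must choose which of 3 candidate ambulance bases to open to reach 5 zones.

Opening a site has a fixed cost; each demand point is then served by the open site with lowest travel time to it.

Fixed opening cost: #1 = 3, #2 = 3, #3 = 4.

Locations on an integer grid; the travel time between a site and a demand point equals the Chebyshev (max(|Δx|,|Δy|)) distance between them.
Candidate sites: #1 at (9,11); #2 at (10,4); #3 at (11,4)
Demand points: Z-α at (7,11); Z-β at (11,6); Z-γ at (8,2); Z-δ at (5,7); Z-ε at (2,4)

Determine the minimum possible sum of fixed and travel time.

Open {#1, #2}: assign each demand point to its cheapest open site.
  Z-α→#1 2, Z-β→#2 2, Z-γ→#2 2, Z-δ→#1 4, Z-ε→#1 7
  travel time 17, fixed 6 → total 23.
Compare {#1, #3}: travel time 18 + fixed 7 = 25.
Compare {#2}: travel time 24 + fixed 3 = 27.
Compare {#1, #2, #3}: travel time 17 + fixed 10 = 27.
All other subsets cost ≥ 25. Minimum total cost: 23.

23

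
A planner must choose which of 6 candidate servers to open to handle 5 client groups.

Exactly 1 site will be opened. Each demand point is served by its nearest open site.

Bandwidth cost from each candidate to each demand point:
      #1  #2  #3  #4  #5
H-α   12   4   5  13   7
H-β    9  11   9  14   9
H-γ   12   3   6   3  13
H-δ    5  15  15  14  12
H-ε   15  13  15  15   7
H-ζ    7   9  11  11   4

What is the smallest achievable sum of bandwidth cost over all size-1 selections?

37

Open {H-γ}.
  #1→H-γ 12, #2→H-γ 3, #3→H-γ 6, #4→H-γ 3, #5→H-γ 13  ⇒ total 37.
Compare {H-α}: total 41.
Compare {H-ζ}: total 42.
No size-1 selection does better; minimum is 37.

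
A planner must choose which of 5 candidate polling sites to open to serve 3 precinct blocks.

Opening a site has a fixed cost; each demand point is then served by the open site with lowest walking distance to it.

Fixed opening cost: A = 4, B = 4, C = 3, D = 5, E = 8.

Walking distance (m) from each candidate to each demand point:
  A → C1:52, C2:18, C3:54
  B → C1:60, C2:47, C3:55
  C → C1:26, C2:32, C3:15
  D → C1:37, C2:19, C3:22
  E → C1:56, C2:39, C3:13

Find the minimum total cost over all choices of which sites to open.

66

Open {A, C}: assign each demand point to its cheapest open site.
  C1→C 26, C2→A 18, C3→C 15
  walking distance 59, fixed 7 → total 66.
Compare {C, D}: walking distance 60 + fixed 8 = 68.
Compare {A, B, C}: walking distance 59 + fixed 11 = 70.
Compare {A, C, D}: walking distance 59 + fixed 12 = 71.
All other subsets cost ≥ 68. Minimum total cost: 66.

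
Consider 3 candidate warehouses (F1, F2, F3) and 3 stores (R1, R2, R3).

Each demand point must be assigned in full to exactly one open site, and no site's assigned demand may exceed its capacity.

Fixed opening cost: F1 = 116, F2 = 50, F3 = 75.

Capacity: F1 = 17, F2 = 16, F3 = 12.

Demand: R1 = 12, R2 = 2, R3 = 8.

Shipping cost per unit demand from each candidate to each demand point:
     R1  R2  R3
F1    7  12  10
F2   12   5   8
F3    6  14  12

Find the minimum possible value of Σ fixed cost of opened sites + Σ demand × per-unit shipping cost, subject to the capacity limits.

271

Open {F2, F3}; cheapest assignment that respects the capacities:
  F2 (cap 16, load 10): R2, R3 — cost 2×5 + 8×8 = 74
  F3 (cap 12, load 12): R1 — cost 12×6 = 72
  Shipping 146, fixed 125 → total 271.
  Any other capacity-feasible assignment to {F2, F3} ships for at least 146.
Compare {F1, F2}: its best feasible assignment gives total 324.
Compare {F1, F3}: its best feasible assignment gives total 367.
Every other set of open sites that can feasibly serve all demand totals ≥ 324 even under its best assignment. Minimum: 271.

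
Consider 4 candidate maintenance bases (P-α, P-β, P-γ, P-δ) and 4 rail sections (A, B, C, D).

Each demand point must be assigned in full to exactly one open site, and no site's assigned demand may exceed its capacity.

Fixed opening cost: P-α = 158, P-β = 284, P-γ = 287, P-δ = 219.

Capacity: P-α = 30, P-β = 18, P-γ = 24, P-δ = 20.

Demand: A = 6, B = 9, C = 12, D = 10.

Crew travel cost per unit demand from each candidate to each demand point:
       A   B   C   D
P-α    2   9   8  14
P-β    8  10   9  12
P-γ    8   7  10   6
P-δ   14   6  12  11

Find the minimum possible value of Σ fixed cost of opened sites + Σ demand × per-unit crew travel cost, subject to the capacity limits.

649

Open {P-α, P-δ}; cheapest assignment that respects the capacities:
  P-α (cap 30, load 18): A, C — cost 6×2 + 12×8 = 108
  P-δ (cap 20, load 19): B, D — cost 9×6 + 10×11 = 164
  Shipping 272, fixed 377 → total 649.
  Any other capacity-feasible assignment to {P-α, P-δ} ships for at least 272.
Compare {P-α, P-γ}: its best feasible assignment gives total 676.
Compare {P-α, P-β}: its best feasible assignment gives total 751.
Every other set of open sites that can feasibly serve all demand totals ≥ 676 even under its best assignment. Minimum: 649.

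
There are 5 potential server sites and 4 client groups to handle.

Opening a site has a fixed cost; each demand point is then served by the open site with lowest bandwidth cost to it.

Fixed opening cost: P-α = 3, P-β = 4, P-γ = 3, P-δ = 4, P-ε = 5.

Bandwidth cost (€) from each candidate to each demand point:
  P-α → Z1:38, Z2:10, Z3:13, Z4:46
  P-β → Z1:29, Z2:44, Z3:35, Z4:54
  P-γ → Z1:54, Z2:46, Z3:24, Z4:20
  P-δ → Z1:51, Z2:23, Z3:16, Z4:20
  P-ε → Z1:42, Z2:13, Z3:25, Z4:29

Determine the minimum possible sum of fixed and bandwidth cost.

Open {P-α, P-β, P-γ}: assign each demand point to its cheapest open site.
  Z1→P-β 29, Z2→P-α 10, Z3→P-α 13, Z4→P-γ 20
  bandwidth cost 72, fixed 10 → total 82.
Compare {P-α, P-β, P-δ}: bandwidth cost 72 + fixed 11 = 83.
Compare {P-α, P-β, P-γ, P-δ}: bandwidth cost 72 + fixed 14 = 86.
Compare {P-α, P-γ}: bandwidth cost 81 + fixed 6 = 87.
All other subsets cost ≥ 83. Minimum total cost: 82.

82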